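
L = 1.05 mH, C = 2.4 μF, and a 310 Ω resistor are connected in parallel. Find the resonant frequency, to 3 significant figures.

ω₀ = 1/√(LC) = 1/√(0.00105 × 2.4e-06) = 19920 rad/s
f₀ = ω₀/(2π) = 3.17 kHz

3.17 kHz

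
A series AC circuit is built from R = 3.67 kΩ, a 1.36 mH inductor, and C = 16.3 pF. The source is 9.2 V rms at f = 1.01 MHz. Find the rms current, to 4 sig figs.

2.412 mA

ω = 2πf = 6.346e+06 rad/s
X_L = ωL = 8631 Ω
X_C = 1/(ωC) = 9667 Ω
Net reactance X = X_L − X_C = -1037 Ω
Z = 3670 − j1037 Ω
|Z| = √(3670² + 1037²) = 3814 Ω
I = V/|Z| = 9.2/3814 = 2.412 mA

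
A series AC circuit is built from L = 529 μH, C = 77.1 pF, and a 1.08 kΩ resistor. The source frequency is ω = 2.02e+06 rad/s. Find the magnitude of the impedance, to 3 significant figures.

5460 Ω

X_L = ωL = 1070 Ω
X_C = 1/(ωC) = 6420 Ω
Net reactance X = X_L − X_C = -5350 Ω
Z = 1080 − j5350 Ω
|Z| = √(1080² + 5350²) = 5460 Ω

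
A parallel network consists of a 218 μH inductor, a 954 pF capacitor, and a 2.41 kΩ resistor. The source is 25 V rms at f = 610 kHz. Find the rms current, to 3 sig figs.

62.4 mA

ω = 2πf = 3.833e+06 rad/s
X_L = ωL = 836 Ω
X_C = 1/(ωC) = 273 Ω
Parallel: admittances add. Y = 1/R + 1/(jωL) + jωC
Y = (0.000415 + j0.00246) S
|Y| = 0.00249 S → |Z| = 1/|Y| = 401 Ω, ∠Z = −∠Y = -80.4°
I = V/|Z| = 25/401 = 62.4 mA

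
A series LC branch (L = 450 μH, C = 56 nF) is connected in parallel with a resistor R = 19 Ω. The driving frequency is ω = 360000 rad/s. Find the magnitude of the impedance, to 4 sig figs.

X_L = ωL = 162.0 Ω
X_C = 1/(ωC) = 49.60 Ω
Branch 1: Z₁ = R = 19.00 Ω
Branch 2 (series LC): Z₂ = j(X_L − X_C) = j112.4 Ω
Parallel: Z = Z₁Z₂/(Z₁+Z₂), |Z| = 18.73 Ω, ∠Z = 9.595°

18.73 Ω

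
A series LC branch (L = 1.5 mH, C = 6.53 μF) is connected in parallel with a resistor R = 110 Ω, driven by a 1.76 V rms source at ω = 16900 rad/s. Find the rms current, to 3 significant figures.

109 mA

X_L = ωL = 25.4 Ω
X_C = 1/(ωC) = 9.06 Ω
Branch 1: Z₁ = R = 110 Ω
Branch 2 (series LC): Z₂ = j(X_L − X_C) = j16.3 Ω
Parallel: Z = Z₁Z₂/(Z₁+Z₂), |Z| = 16.1 Ω, ∠Z = 81.6°
I = V/|Z| = 1.76/16.1 = 109 mA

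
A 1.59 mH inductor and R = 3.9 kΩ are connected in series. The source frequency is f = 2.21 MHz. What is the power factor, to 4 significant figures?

0.1739

ω = 2πf = 1.389e+07 rad/s
X_L = ωL = 22080 Ω
Z = 3900 + j22080 Ω
|Z| = √(3900² + 22080²) = 22420 Ω
∠Z = arctan(22080/3900) = 79.98°
cos φ = cos(79.98°) = 0.1739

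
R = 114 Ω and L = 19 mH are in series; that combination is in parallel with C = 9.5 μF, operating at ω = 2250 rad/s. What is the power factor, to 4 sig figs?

0.3840

X_L = ωL = 42.75 Ω
X_C = 1/(ωC) = 46.78 Ω
Branch 1 (R+jX_L): Z₁ = 114.0 + j42.75 Ω, |Z₁| = 121.8 Ω
Branch 2 (−jX_C): Z₂ = −j46.78 Ω
Parallel: Z = Z₁Z₂/(Z₁+Z₂), |Z| = 49.93 Ω, ∠Z = -67.42°
cos φ = cos(-67.42°) = 0.3840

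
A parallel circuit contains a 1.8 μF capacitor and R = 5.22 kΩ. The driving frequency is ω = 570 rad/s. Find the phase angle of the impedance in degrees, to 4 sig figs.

-79.42°

X_C = 1/(ωC) = 974.7 Ω
Parallel: admittances add. Y = 1/R + jωC
Y = (0.0001916 + j0.001026) S
|Y| = 0.001044 S → |Z| = 1/|Y| = 958.1 Ω, ∠Z = −∠Y = -79.42°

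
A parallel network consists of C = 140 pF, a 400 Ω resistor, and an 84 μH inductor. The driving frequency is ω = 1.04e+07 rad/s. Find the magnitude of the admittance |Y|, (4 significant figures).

X_L = ωL = 873.6 Ω
X_C = 1/(ωC) = 686.8 Ω
Parallel: admittances add. Y = 1/R + 1/(jωL) + jωC
Y = (0.002500 + j0.0003113) S
|Y| = 0.002519 S → |Z| = 1/|Y| = 396.9 Ω, ∠Z = −∠Y = -7.098°

2.519 mS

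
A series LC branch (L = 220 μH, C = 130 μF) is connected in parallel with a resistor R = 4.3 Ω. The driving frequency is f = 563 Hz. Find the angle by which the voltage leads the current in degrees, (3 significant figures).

-72.0°

ω = 2πf = 3537 rad/s
X_L = ωL = 0.778 Ω
X_C = 1/(ωC) = 2.17 Ω
Branch 1: Z₁ = R = 4.30 Ω
Branch 2 (series LC): Z₂ = j(X_L − X_C) = −j1.40 Ω
Parallel: Z = Z₁Z₂/(Z₁+Z₂), |Z| = 1.33 Ω, ∠Z = -72.0°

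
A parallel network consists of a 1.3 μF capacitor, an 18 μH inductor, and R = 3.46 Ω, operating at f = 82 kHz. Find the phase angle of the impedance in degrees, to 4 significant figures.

ω = 2πf = 515200 rad/s
X_L = ωL = 9.274 Ω
X_C = 1/(ωC) = 1.493 Ω
Parallel: admittances add. Y = 1/R + 1/(jωL) + jωC
Y = (0.2890 + j0.5620) S
|Y| = 0.6319 S → |Z| = 1/|Y| = 1.582 Ω, ∠Z = −∠Y = -62.78°

-62.78°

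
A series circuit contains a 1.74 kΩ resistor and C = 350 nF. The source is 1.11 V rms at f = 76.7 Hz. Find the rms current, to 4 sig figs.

ω = 2πf = 481.9 rad/s
X_C = 1/(ωC) = 5929 Ω
Z = 1740 − j5929 Ω
|Z| = √(1740² + 5929²) = 6179 Ω
I = V/|Z| = 1.11/6179 = 179.6 μA

179.6 μA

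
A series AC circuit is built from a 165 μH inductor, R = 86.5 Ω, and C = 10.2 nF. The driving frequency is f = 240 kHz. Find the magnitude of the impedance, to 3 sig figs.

203 Ω

ω = 2πf = 1.508e+06 rad/s
X_L = ωL = 249 Ω
X_C = 1/(ωC) = 65.0 Ω
Net reactance X = X_L − X_C = 184 Ω
Z = 86.5 + j184 Ω
|Z| = √(86.5² + 184²) = 203 Ω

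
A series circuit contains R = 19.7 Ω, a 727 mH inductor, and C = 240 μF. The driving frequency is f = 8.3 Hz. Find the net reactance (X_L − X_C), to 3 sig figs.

ω = 2πf = 52.15 rad/s
X_L = ωL = 37.9 Ω
X_C = 1/(ωC) = 79.9 Ω
X = 37.9 − 79.9 = -42.0 Ω

-42.0 Ω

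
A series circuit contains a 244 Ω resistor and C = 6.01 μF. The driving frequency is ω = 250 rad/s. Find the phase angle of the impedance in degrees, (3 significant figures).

X_C = 1/(ωC) = 666 Ω
Z = 244 − j666 Ω
|Z| = √(244² + 666²) = 709 Ω
∠Z = arctan(-666/244) = -69.9°

-69.9°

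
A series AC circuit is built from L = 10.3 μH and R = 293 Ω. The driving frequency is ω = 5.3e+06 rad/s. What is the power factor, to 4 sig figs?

X_L = ωL = 54.59 Ω
Z = 293.0 + j54.59 Ω
|Z| = √(293.0² + 54.59²) = 298.0 Ω
∠Z = arctan(54.59/293.0) = 10.55°
cos φ = cos(10.55°) = 0.9831

0.9831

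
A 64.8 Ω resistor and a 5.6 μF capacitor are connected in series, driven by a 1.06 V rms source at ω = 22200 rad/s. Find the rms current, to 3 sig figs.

16.2 mA

X_C = 1/(ωC) = 8.04 Ω
Z = 64.8 − j8.04 Ω
|Z| = √(64.8² + 8.04²) = 65.3 Ω
I = V/|Z| = 1.06/65.3 = 16.2 mA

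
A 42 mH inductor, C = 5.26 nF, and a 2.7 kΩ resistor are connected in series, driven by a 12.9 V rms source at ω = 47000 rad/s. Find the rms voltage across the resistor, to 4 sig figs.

10.24 V

X_L = ωL = 1974 Ω
X_C = 1/(ωC) = 4045 Ω
Net reactance X = X_L − X_C = -2071 Ω
Z = 2700 − j2071 Ω
|Z| = √(2700² + 2071²) = 3403 Ω
I = V/|Z| = 3.791 mA
V_R = I·|Z_R| = 0.003791 × 2700 = 10.24 V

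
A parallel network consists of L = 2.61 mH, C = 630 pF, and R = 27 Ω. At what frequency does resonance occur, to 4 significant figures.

124.1 kHz

ω₀ = 1/√(LC) = 1/√(0.00261 × 6.3e-10) = 779800 rad/s
f₀ = ω₀/(2π) = 124.1 kHz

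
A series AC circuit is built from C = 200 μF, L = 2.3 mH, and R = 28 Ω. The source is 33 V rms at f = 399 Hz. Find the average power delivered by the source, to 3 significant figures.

ω = 2πf = 2507 rad/s
X_L = ωL = 5.77 Ω
X_C = 1/(ωC) = 1.99 Ω
Net reactance X = X_L − X_C = 3.77 Ω
Z = 28.0 + j3.77 Ω
|Z| = √(28.0² + 3.77²) = 28.3 Ω
∠Z = arctan(3.77/28.0) = 7.67°
I = V/|Z| = 1.17 A
P = VI cos φ = 33 × 1.17 × cos(7.67°) = 38.2 W

38.2 W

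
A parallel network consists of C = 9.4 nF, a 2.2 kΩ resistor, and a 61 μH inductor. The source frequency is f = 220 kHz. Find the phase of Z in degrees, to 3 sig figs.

ω = 2πf = 1.382e+06 rad/s
X_L = ωL = 84.3 Ω
X_C = 1/(ωC) = 77.0 Ω
Parallel: admittances add. Y = 1/R + 1/(jωL) + jωC
Y = (0.000455 + j0.00113) S
|Y| = 0.00122 S → |Z| = 1/|Y| = 818 Ω, ∠Z = −∠Y = -68.2°

-68.2°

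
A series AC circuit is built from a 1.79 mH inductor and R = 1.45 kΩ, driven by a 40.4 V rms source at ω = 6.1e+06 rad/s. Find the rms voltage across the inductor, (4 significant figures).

X_L = ωL = 10920 Ω
Z = 1450 + j10920 Ω
|Z| = √(1450² + 10920²) = 11010 Ω
I = V/|Z| = 3.668 mA
V_L = I·|Z_L| = 0.003668 × 10920 = 40.05 V

40.05 V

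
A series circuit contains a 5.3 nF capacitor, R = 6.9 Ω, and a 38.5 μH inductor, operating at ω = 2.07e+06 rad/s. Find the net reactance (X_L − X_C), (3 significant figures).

-11.5 Ω

X_L = ωL = 79.7 Ω
X_C = 1/(ωC) = 91.1 Ω
X = 79.7 − 91.1 = -11.5 Ω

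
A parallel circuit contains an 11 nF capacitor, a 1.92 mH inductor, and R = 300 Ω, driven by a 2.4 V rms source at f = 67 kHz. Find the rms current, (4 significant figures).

11.42 mA

ω = 2πf = 421000 rad/s
X_L = ωL = 808.3 Ω
X_C = 1/(ωC) = 215.9 Ω
Parallel: admittances add. Y = 1/R + 1/(jωL) + jωC
Y = (0.003333 + j0.003393) S
|Y| = 0.004757 S → |Z| = 1/|Y| = 210.2 Ω, ∠Z = −∠Y = -45.51°
I = V/|Z| = 2.4/210.2 = 11.42 mA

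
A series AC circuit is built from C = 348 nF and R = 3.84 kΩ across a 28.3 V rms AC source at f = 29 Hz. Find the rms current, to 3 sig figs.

1.74 mA

ω = 2πf = 182.2 rad/s
X_C = 1/(ωC) = 15800 Ω
Z = 3840 − j15800 Ω
|Z| = √(3840² + 15800²) = 16200 Ω
I = V/|Z| = 28.3/16200 = 1.74 mA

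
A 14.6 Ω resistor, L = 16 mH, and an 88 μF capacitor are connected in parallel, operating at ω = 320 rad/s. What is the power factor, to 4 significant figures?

0.3792

X_L = ωL = 5.120 Ω
X_C = 1/(ωC) = 35.51 Ω
Parallel: admittances add. Y = 1/R + 1/(jωL) + jωC
Y = (0.06849 − j0.1672) S
|Y| = 0.1806 S → |Z| = 1/|Y| = 5.536 Ω, ∠Z = −∠Y = 67.72°
cos φ = cos(67.72°) = 0.3792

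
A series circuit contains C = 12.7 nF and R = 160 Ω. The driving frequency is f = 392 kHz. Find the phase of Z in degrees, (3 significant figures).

-11.3°

ω = 2πf = 2.463e+06 rad/s
X_C = 1/(ωC) = 32.0 Ω
Z = 160 − j32.0 Ω
|Z| = √(160² + 32.0²) = 163 Ω
∠Z = arctan(-32.0/160) = -11.3°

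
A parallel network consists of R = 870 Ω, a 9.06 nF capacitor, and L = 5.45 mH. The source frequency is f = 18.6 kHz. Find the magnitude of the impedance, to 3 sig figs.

795 Ω

ω = 2πf = 116900 rad/s
X_L = ωL = 637 Ω
X_C = 1/(ωC) = 944 Ω
Parallel: admittances add. Y = 1/R + 1/(jωL) + jωC
Y = (0.00115 − j0.000511) S
|Y| = 0.00126 S → |Z| = 1/|Y| = 795 Ω, ∠Z = −∠Y = 24.0°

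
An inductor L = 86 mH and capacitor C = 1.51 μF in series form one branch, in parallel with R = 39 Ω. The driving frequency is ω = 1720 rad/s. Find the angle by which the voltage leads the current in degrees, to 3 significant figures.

X_L = ωL = 148 Ω
X_C = 1/(ωC) = 385 Ω
Branch 1: Z₁ = R = 39.0 Ω
Branch 2 (series LC): Z₂ = j(X_L − X_C) = −j237 Ω
Parallel: Z = Z₁Z₂/(Z₁+Z₂), |Z| = 38.5 Ω, ∠Z = -9.34°

-9.34°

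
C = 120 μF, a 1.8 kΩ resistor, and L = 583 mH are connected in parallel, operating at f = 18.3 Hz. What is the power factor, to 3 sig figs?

0.444

ω = 2πf = 115.0 rad/s
X_L = ωL = 67.0 Ω
X_C = 1/(ωC) = 72.5 Ω
Parallel: admittances add. Y = 1/R + 1/(jωL) + jωC
Y = (0.000556 − j0.00112) S
|Y| = 0.00125 S → |Z| = 1/|Y| = 800 Ω, ∠Z = −∠Y = 63.6°
cos φ = cos(63.6°) = 0.444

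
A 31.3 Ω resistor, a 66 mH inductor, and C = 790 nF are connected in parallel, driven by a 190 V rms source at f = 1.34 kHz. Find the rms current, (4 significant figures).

6.140 A

ω = 2πf = 8419 rad/s
X_L = ωL = 555.7 Ω
X_C = 1/(ωC) = 150.3 Ω
Parallel: admittances add. Y = 1/R + 1/(jωL) + jωC
Y = (0.03195 + j0.004852) S
|Y| = 0.03232 S → |Z| = 1/|Y| = 30.95 Ω, ∠Z = −∠Y = -8.635°
I = V/|Z| = 190/30.95 = 6.140 A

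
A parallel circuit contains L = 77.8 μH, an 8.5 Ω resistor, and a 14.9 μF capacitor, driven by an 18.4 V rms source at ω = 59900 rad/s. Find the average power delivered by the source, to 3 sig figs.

39.8 W

X_L = ωL = 4.66 Ω
X_C = 1/(ωC) = 1.12 Ω
Parallel: admittances add. Y = 1/R + 1/(jωL) + jωC
Y = (0.118 + j0.678) S
|Y| = 0.688 S → |Z| = 1/|Y| = 1.45 Ω, ∠Z = −∠Y = -80.2°
I = V/|Z| = 12.7 A
P = VI cos φ = 18.4 × 12.7 × cos(-80.2°) = 39.8 W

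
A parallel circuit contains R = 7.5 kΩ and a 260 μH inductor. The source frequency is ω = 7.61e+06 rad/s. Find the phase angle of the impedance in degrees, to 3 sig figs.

75.2°

X_L = ωL = 1980 Ω
Parallel: admittances add. Y = 1/R + 1/(jωL)
Y = (0.000133 − j0.000505) S
|Y| = 0.000523 S → |Z| = 1/|Y| = 1910 Ω, ∠Z = −∠Y = 75.2°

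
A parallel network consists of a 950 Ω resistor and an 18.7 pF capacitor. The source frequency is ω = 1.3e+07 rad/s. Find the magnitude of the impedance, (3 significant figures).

X_C = 1/(ωC) = 4110 Ω
Parallel: admittances add. Y = 1/R + jωC
Y = (0.00105 + j0.000243) S
|Y| = 0.00108 S → |Z| = 1/|Y| = 926 Ω, ∠Z = −∠Y = -13.0°

926 Ω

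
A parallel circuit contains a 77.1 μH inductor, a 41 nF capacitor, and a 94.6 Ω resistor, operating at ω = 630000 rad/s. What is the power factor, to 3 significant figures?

0.896

X_L = ωL = 48.6 Ω
X_C = 1/(ωC) = 38.7 Ω
Parallel: admittances add. Y = 1/R + 1/(jωL) + jωC
Y = (0.0106 + j0.00524) S
|Y| = 0.0118 S → |Z| = 1/|Y| = 84.8 Ω, ∠Z = −∠Y = -26.4°
cos φ = cos(-26.4°) = 0.896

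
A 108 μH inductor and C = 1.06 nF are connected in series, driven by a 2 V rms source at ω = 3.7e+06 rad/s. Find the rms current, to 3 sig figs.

X_L = ωL = 400 Ω
X_C = 1/(ωC) = 255 Ω
Net reactance X = X_L − X_C = 145 Ω
Z = j145 Ω
|Z| = √(0² + 145²) = 145 Ω
I = V/|Z| = 2/145 = 13.8 mA

13.8 mA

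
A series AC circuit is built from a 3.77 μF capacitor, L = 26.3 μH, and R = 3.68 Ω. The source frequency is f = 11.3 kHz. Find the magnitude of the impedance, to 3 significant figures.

4.13 Ω

ω = 2πf = 71000 rad/s
X_L = ωL = 1.87 Ω
X_C = 1/(ωC) = 3.74 Ω
Net reactance X = X_L − X_C = -1.87 Ω
Z = 3.68 − j1.87 Ω
|Z| = √(3.68² + 1.87²) = 4.13 Ω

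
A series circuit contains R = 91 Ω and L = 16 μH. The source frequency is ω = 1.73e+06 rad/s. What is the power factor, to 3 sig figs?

0.957

X_L = ωL = 27.7 Ω
Z = 91.0 + j27.7 Ω
|Z| = √(91.0² + 27.7²) = 95.1 Ω
∠Z = arctan(27.7/91.0) = 16.9°
cos φ = cos(16.9°) = 0.957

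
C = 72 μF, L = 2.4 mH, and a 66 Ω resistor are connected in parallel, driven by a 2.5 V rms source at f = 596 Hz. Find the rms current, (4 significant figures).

397.7 mA

ω = 2πf = 3745 rad/s
X_L = ωL = 8.987 Ω
X_C = 1/(ωC) = 3.709 Ω
Parallel: admittances add. Y = 1/R + 1/(jωL) + jωC
Y = (0.01515 + j0.1584) S
|Y| = 0.1591 S → |Z| = 1/|Y| = 6.286 Ω, ∠Z = −∠Y = -84.53°
I = V/|Z| = 2.5/6.286 = 397.7 mA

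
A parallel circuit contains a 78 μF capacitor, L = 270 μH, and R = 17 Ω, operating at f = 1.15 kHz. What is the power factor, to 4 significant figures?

ω = 2πf = 7226 rad/s
X_L = ωL = 1.951 Ω
X_C = 1/(ωC) = 1.774 Ω
Parallel: admittances add. Y = 1/R + 1/(jωL) + jωC
Y = (0.05882 + j0.05103) S
|Y| = 0.07787 S → |Z| = 1/|Y| = 12.84 Ω, ∠Z = −∠Y = -40.94°
cos φ = cos(-40.94°) = 0.7554

0.7554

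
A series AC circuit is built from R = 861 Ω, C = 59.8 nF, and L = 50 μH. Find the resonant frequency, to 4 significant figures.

ω₀ = 1/√(LC) = 1/√(5e-05 × 5.98e-08) = 578300 rad/s
f₀ = ω₀/(2π) = 92.04 kHz

92.04 kHz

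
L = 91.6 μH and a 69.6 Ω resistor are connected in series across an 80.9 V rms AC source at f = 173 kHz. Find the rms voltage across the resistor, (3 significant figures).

ω = 2πf = 1.087e+06 rad/s
X_L = ωL = 99.6 Ω
Z = 69.6 + j99.6 Ω
|Z| = √(69.6² + 99.6²) = 121 Ω
I = V/|Z| = 666 mA
V_R = I·|Z_R| = 0.666 × 69.6 = 46.3 V

46.3 V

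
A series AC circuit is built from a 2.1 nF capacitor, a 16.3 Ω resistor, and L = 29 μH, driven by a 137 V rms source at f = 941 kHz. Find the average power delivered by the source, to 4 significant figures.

35.86 W

ω = 2πf = 5.912e+06 rad/s
X_L = ωL = 171.5 Ω
X_C = 1/(ωC) = 80.54 Ω
Net reactance X = X_L − X_C = 90.92 Ω
Z = 16.30 + j90.92 Ω
|Z| = √(16.30² + 90.92²) = 92.37 Ω
∠Z = arctan(90.92/16.30) = 79.84°
I = V/|Z| = 1.483 A
P = VI cos φ = 137 × 1.483 × cos(79.84°) = 35.86 W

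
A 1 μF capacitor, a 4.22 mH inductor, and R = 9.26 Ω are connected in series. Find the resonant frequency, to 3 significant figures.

ω₀ = 1/√(LC) = 1/√(0.00422 × 1e-06) = 15390 rad/s
f₀ = ω₀/(2π) = 2.45 kHz

2.45 kHz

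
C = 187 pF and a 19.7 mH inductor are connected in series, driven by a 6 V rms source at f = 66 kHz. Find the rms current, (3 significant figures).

1.27 mA

ω = 2πf = 414700 rad/s
X_L = ωL = 8170 Ω
X_C = 1/(ωC) = 12900 Ω
Net reactance X = X_L − X_C = -4730 Ω
Z = − j4730 Ω
|Z| = √(0² + 4730²) = 4730 Ω
I = V/|Z| = 6/4730 = 1.27 mA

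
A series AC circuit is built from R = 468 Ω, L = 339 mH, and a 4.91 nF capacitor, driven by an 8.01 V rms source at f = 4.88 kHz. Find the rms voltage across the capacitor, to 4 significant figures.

ω = 2πf = 30660 rad/s
X_L = ωL = 10390 Ω
X_C = 1/(ωC) = 6642 Ω
Net reactance X = X_L − X_C = 3752 Ω
Z = 468.0 + j3752 Ω
|Z| = √(468.0² + 3752²) = 3781 Ω
I = V/|Z| = 2.118 mA
V_C = I·|Z_C| = 0.002118 × 6642 = 14.07 V

14.07 V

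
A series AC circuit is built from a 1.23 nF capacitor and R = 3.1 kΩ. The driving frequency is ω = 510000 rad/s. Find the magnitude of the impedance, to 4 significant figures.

X_C = 1/(ωC) = 1594 Ω
Z = 3100 − j1594 Ω
|Z| = √(3100² + 1594²) = 3486 Ω

3486 Ω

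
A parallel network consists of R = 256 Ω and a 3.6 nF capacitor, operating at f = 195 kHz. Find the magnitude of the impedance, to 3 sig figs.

170 Ω

ω = 2πf = 1.225e+06 rad/s
X_C = 1/(ωC) = 227 Ω
Parallel: admittances add. Y = 1/R + jωC
Y = (0.00391 + j0.00441) S
|Y| = 0.00589 S → |Z| = 1/|Y| = 170 Ω, ∠Z = −∠Y = -48.5°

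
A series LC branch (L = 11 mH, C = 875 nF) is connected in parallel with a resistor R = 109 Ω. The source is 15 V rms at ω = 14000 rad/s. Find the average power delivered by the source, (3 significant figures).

2.06 W

X_L = ωL = 154 Ω
X_C = 1/(ωC) = 81.6 Ω
Branch 1: Z₁ = R = 109 Ω
Branch 2 (series LC): Z₂ = j(X_L − X_C) = j72.4 Ω
Parallel: Z = Z₁Z₂/(Z₁+Z₂), |Z| = 60.3 Ω, ∠Z = 56.4°
I = V/|Z| = 249 mA
P = VI cos φ = 15 × 0.249 × cos(56.4°) = 2.06 W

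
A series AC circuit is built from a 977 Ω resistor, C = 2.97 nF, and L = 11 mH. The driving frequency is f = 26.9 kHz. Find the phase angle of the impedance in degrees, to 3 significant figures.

ω = 2πf = 169000 rad/s
X_L = ωL = 1860 Ω
X_C = 1/(ωC) = 1990 Ω
Net reactance X = X_L − X_C = -133 Ω
Z = 977 − j133 Ω
|Z| = √(977² + 133²) = 986 Ω
∠Z = arctan(-133/977) = -7.75°

-7.75°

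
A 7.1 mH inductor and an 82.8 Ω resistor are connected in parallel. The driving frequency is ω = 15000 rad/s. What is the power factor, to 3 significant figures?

X_L = ωL = 106 Ω
Parallel: admittances add. Y = 1/R + 1/(jωL)
Y = (0.0121 − j0.00939) S
|Y| = 0.0153 S → |Z| = 1/|Y| = 65.4 Ω, ∠Z = −∠Y = 37.9°
cos φ = cos(37.9°) = 0.789

0.789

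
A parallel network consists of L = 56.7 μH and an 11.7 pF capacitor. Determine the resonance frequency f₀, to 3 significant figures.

6.18 MHz

ω₀ = 1/√(LC) = 1/√(5.67e-05 × 1.17e-11) = 3.883e+07 rad/s
f₀ = ω₀/(2π) = 6.18 MHz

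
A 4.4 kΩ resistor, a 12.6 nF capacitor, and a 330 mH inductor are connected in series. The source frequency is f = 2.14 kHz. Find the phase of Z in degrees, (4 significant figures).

ω = 2πf = 13450 rad/s
X_L = ωL = 4437 Ω
X_C = 1/(ωC) = 5902 Ω
Net reactance X = X_L − X_C = -1465 Ω
Z = 4400 − j1465 Ω
|Z| = √(4400² + 1465²) = 4638 Ω
∠Z = arctan(-1465/4400) = -18.42°

-18.42°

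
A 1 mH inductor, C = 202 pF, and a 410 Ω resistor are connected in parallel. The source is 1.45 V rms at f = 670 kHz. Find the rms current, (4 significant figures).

ω = 2πf = 4.21e+06 rad/s
X_L = ωL = 4210 Ω
X_C = 1/(ωC) = 1176 Ω
Parallel: admittances add. Y = 1/R + 1/(jωL) + jωC
Y = (0.002439 + j0.0006128) S
|Y| = 0.002515 S → |Z| = 1/|Y| = 397.6 Ω, ∠Z = −∠Y = -14.10°
I = V/|Z| = 1.45/397.6 = 3.647 mA

3.647 mA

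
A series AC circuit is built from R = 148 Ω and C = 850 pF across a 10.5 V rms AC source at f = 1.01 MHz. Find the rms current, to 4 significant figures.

ω = 2πf = 6.346e+06 rad/s
X_C = 1/(ωC) = 185.4 Ω
Z = 148.0 − j185.4 Ω
|Z| = √(148.0² + 185.4²) = 237.2 Ω
I = V/|Z| = 10.5/237.2 = 44.26 mA

44.26 mA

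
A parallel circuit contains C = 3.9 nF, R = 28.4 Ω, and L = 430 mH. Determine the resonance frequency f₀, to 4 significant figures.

3.886 kHz

ω₀ = 1/√(LC) = 1/√(0.43 × 3.9e-09) = 24420 rad/s
f₀ = ω₀/(2π) = 3.886 kHz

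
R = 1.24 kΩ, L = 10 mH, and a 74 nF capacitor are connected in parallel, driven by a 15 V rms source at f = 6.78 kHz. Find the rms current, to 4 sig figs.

ω = 2πf = 42600 rad/s
X_L = ωL = 426.0 Ω
X_C = 1/(ωC) = 317.2 Ω
Parallel: admittances add. Y = 1/R + 1/(jωL) + jωC
Y = (0.0008065 + j0.0008050) S
|Y| = 0.001139 S → |Z| = 1/|Y| = 877.6 Ω, ∠Z = −∠Y = -44.95°
I = V/|Z| = 15/877.6 = 17.09 mA

17.09 mA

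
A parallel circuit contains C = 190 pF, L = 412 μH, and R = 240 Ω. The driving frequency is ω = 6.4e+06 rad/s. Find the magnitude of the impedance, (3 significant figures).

X_L = ωL = 2640 Ω
X_C = 1/(ωC) = 822 Ω
Parallel: admittances add. Y = 1/R + 1/(jωL) + jωC
Y = (0.00417 + j0.000837) S
|Y| = 0.00425 S → |Z| = 1/|Y| = 235 Ω, ∠Z = −∠Y = -11.4°

235 Ω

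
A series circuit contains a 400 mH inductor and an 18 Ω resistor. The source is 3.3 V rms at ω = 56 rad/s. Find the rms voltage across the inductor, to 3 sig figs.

2.57 V

X_L = ωL = 22.4 Ω
Z = 18.0 + j22.4 Ω
|Z| = √(18.0² + 22.4²) = 28.7 Ω
I = V/|Z| = 115 mA
V_L = I·|Z_L| = 0.115 × 22.4 = 2.57 V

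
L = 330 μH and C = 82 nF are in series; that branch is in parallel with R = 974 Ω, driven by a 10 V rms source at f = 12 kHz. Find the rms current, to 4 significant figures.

73.78 mA

ω = 2πf = 75400 rad/s
X_L = ωL = 24.88 Ω
X_C = 1/(ωC) = 161.7 Ω
Branch 1: Z₁ = R = 974.0 Ω
Branch 2 (series LC): Z₂ = j(X_L − X_C) = −j136.9 Ω
Parallel: Z = Z₁Z₂/(Z₁+Z₂), |Z| = 135.5 Ω, ∠Z = -82.00°
I = V/|Z| = 10/135.5 = 73.78 mA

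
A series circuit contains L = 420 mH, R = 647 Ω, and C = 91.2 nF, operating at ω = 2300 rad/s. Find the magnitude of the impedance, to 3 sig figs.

X_L = ωL = 966 Ω
X_C = 1/(ωC) = 4770 Ω
Net reactance X = X_L − X_C = -3800 Ω
Z = 647 − j3800 Ω
|Z| = √(647² + 3800²) = 3860 Ω

3860 Ω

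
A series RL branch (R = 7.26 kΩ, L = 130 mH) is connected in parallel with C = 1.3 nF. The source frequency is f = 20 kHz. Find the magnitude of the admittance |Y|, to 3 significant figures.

115 μS

ω = 2πf = 125700 rad/s
X_L = ωL = 16300 Ω
X_C = 1/(ωC) = 6120 Ω
Branch 1 (R+jX_L): Z₁ = 7260 + j16300 Ω, |Z₁| = 17900 Ω
Branch 2 (−jX_C): Z₂ = −j6120 Ω
Parallel: Z = Z₁Z₂/(Z₁+Z₂), |Z| = 8730 Ω, ∠Z = -78.6°
|Y| = 1/|Z| = 115 μS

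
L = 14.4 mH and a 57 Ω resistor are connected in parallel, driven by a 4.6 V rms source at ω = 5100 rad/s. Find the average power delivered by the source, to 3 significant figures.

371 mW

X_L = ωL = 73.4 Ω
Parallel: admittances add. Y = 1/R + 1/(jωL)
Y = (0.0175 − j0.0136) S
|Y| = 0.0222 S → |Z| = 1/|Y| = 45.0 Ω, ∠Z = −∠Y = 37.8°
I = V/|Z| = 102 mA
P = VI cos φ = 4.6 × 0.102 × cos(37.8°) = 371 mW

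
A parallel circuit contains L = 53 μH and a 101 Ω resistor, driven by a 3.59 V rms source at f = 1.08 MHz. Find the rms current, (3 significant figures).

36.9 mA

ω = 2πf = 6.786e+06 rad/s
X_L = ωL = 360 Ω
Parallel: admittances add. Y = 1/R + 1/(jωL)
Y = (0.00990 − j0.00278) S
|Y| = 0.0103 S → |Z| = 1/|Y| = 97.2 Ω, ∠Z = −∠Y = 15.7°
I = V/|Z| = 3.59/97.2 = 36.9 mA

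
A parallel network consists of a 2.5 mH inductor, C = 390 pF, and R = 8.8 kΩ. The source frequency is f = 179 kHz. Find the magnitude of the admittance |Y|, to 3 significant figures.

ω = 2πf = 1.125e+06 rad/s
X_L = ωL = 2810 Ω
X_C = 1/(ωC) = 2280 Ω
Parallel: admittances add. Y = 1/R + 1/(jωL) + jωC
Y = (0.000114 + j8.3e-05) S
|Y| = 0.000141 S → |Z| = 1/|Y| = 7110 Ω, ∠Z = −∠Y = -36.1°

141 μS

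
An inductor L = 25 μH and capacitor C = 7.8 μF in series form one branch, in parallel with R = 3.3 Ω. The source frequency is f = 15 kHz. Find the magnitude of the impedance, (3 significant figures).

0.953 Ω

ω = 2πf = 94250 rad/s
X_L = ωL = 2.36 Ω
X_C = 1/(ωC) = 1.36 Ω
Branch 1: Z₁ = R = 3.30 Ω
Branch 2 (series LC): Z₂ = j(X_L − X_C) = j0.996 Ω
Parallel: Z = Z₁Z₂/(Z₁+Z₂), |Z| = 0.953 Ω, ∠Z = 73.2°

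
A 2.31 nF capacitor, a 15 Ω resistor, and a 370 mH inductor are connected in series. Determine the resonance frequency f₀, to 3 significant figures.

ω₀ = 1/√(LC) = 1/√(0.37 × 2.31e-09) = 34210 rad/s
f₀ = ω₀/(2π) = 5.44 kHz

5.44 kHz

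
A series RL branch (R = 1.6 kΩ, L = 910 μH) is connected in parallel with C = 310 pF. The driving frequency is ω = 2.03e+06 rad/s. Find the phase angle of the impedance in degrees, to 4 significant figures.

-50.07°

X_L = ωL = 1847 Ω
X_C = 1/(ωC) = 1589 Ω
Branch 1 (R+jX_L): Z₁ = 1600 + j1847 Ω, |Z₁| = 2444 Ω
Branch 2 (−jX_C): Z₂ = −j1589 Ω
Parallel: Z = Z₁Z₂/(Z₁+Z₂), |Z| = 2396 Ω, ∠Z = -50.07°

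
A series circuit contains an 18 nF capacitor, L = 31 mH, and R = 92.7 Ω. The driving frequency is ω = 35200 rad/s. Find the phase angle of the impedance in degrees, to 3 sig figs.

X_L = ωL = 1090 Ω
X_C = 1/(ωC) = 1580 Ω
Net reactance X = X_L − X_C = -487 Ω
Z = 92.7 − j487 Ω
|Z| = √(92.7² + 487²) = 496 Ω
∠Z = arctan(-487/92.7) = -79.2°

-79.2°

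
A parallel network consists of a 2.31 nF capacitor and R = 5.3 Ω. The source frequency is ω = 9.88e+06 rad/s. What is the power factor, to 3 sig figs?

0.993

X_C = 1/(ωC) = 43.8 Ω
Parallel: admittances add. Y = 1/R + jωC
Y = (0.189 + j0.0228) S
|Y| = 0.190 S → |Z| = 1/|Y| = 5.26 Ω, ∠Z = −∠Y = -6.90°
cos φ = cos(-6.90°) = 0.993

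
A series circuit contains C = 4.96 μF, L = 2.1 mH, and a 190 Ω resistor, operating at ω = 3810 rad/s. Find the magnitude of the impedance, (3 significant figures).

X_L = ωL = 8.00 Ω
X_C = 1/(ωC) = 52.9 Ω
Net reactance X = X_L − X_C = -44.9 Ω
Z = 190 − j44.9 Ω
|Z| = √(190² + 44.9²) = 195 Ω

195 Ω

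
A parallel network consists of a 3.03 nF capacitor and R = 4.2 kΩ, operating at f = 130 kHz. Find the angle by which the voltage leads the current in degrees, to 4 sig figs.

ω = 2πf = 816800 rad/s
X_C = 1/(ωC) = 404.0 Ω
Parallel: admittances add. Y = 1/R + jωC
Y = (0.0002381 + j0.002475) S
|Y| = 0.002486 S → |Z| = 1/|Y| = 402.2 Ω, ∠Z = −∠Y = -84.50°

-84.50°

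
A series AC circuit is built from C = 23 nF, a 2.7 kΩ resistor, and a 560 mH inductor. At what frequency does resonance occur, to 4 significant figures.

1.402 kHz

ω₀ = 1/√(LC) = 1/√(0.56 × 2.3e-08) = 8811 rad/s
f₀ = ω₀/(2π) = 1.402 kHz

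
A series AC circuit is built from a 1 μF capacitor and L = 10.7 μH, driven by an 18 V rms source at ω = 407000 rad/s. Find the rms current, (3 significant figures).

9.48 A

X_L = ωL = 4.35 Ω
X_C = 1/(ωC) = 2.46 Ω
Net reactance X = X_L − X_C = 1.90 Ω
Z = j1.90 Ω
|Z| = √(0² + 1.90²) = 1.90 Ω
I = V/|Z| = 18/1.90 = 9.48 A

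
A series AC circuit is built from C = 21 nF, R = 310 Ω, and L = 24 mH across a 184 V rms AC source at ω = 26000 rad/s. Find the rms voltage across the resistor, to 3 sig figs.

45.8 V

X_L = ωL = 624 Ω
X_C = 1/(ωC) = 1830 Ω
Net reactance X = X_L − X_C = -1210 Ω
Z = 310 − j1210 Ω
|Z| = √(310² + 1210²) = 1250 Ω
I = V/|Z| = 148 mA
V_R = I·|Z_R| = 0.148 × 310 = 45.8 V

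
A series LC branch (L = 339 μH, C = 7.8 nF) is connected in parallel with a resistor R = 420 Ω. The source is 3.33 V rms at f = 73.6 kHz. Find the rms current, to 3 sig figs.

ω = 2πf = 462400 rad/s
X_L = ωL = 157 Ω
X_C = 1/(ωC) = 277 Ω
Branch 1: Z₁ = R = 420 Ω
Branch 2 (series LC): Z₂ = j(X_L − X_C) = −j120 Ω
Parallel: Z = Z₁Z₂/(Z₁+Z₂), |Z| = 116 Ω, ∠Z = -74.0°
I = V/|Z| = 3.33/116 = 28.8 mA

28.8 mA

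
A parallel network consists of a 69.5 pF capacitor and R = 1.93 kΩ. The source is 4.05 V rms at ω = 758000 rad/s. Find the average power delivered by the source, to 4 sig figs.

X_C = 1/(ωC) = 18980 Ω
Parallel: admittances add. Y = 1/R + jωC
Y = (0.0005181 + j5.268e-05) S
|Y| = 0.0005208 S → |Z| = 1/|Y| = 1920 Ω, ∠Z = −∠Y = -5.806°
I = V/|Z| = 2.109 mA
P = VI cos φ = 4.05 × 0.002109 × cos(-5.806°) = 8.499 mW

8.499 mW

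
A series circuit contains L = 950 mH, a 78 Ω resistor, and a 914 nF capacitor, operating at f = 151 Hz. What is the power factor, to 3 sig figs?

ω = 2πf = 948.8 rad/s
X_L = ωL = 901 Ω
X_C = 1/(ωC) = 1150 Ω
Net reactance X = X_L − X_C = -252 Ω
Z = 78.0 − j252 Ω
|Z| = √(78.0² + 252²) = 264 Ω
∠Z = arctan(-252/78.0) = -72.8°
cos φ = cos(-72.8°) = 0.296

0.296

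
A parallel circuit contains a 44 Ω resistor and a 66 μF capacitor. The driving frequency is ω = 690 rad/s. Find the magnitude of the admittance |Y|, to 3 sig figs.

X_C = 1/(ωC) = 22.0 Ω
Parallel: admittances add. Y = 1/R + jωC
Y = (0.0227 + j0.0455) S
|Y| = 0.0509 S → |Z| = 1/|Y| = 19.6 Ω, ∠Z = −∠Y = -63.5°

50.9 mS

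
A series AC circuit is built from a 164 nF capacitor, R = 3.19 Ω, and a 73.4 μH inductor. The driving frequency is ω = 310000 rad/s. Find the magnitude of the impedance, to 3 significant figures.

X_L = ωL = 22.8 Ω
X_C = 1/(ωC) = 19.7 Ω
Net reactance X = X_L − X_C = 3.08 Ω
Z = 3.19 + j3.08 Ω
|Z| = √(3.19² + 3.08²) = 4.44 Ω

4.44 Ω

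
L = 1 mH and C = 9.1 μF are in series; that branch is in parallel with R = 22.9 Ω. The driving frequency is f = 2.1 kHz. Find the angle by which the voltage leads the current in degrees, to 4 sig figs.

78.00°

ω = 2πf = 13190 rad/s
X_L = ωL = 13.19 Ω
X_C = 1/(ωC) = 8.328 Ω
Branch 1: Z₁ = R = 22.90 Ω
Branch 2 (series LC): Z₂ = j(X_L − X_C) = j4.866 Ω
Parallel: Z = Z₁Z₂/(Z₁+Z₂), |Z| = 4.760 Ω, ∠Z = 78.00°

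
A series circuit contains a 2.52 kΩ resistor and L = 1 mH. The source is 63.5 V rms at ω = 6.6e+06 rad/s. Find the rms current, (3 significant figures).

X_L = ωL = 6600 Ω
Z = 2520 + j6600 Ω
|Z| = √(2520² + 6600²) = 7060 Ω
I = V/|Z| = 63.5/7060 = 8.99 mA

8.99 mA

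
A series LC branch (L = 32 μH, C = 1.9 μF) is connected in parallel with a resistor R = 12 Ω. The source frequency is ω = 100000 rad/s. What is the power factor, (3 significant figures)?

X_L = ωL = 3.20 Ω
X_C = 1/(ωC) = 5.26 Ω
Branch 1: Z₁ = R = 12.0 Ω
Branch 2 (series LC): Z₂ = j(X_L − X_C) = −j2.06 Ω
Parallel: Z = Z₁Z₂/(Z₁+Z₂), |Z| = 2.03 Ω, ∠Z = -80.2°
cos φ = cos(-80.2°) = 0.169

0.169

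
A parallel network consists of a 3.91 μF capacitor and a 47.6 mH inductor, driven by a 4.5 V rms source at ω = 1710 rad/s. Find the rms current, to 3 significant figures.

X_L = ωL = 81.4 Ω
X_C = 1/(ωC) = 150 Ω
Parallel: admittances add. Y = 1/(jωL) + jωC
Y = (0 − j0.00560) S
|Y| = 0.00560 S → |Z| = 1/|Y| = 179 Ω, ∠Z = −∠Y = 90.0°
I = V/|Z| = 4.5/179 = 25.2 mA

25.2 mA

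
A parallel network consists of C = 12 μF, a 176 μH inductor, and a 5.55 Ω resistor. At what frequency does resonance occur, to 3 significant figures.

ω₀ = 1/√(LC) = 1/√(0.000176 × 1.2e-05) = 21760 rad/s
f₀ = ω₀/(2π) = 3.46 kHz

3.46 kHz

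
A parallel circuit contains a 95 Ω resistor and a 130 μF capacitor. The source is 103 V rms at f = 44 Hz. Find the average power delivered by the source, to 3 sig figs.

ω = 2πf = 276.5 rad/s
X_C = 1/(ωC) = 27.8 Ω
Parallel: admittances add. Y = 1/R + jωC
Y = (0.0105 + j0.0359) S
|Y| = 0.0374 S → |Z| = 1/|Y| = 26.7 Ω, ∠Z = −∠Y = -73.7°
I = V/|Z| = 3.86 A
P = VI cos φ = 103 × 3.86 × cos(-73.7°) = 112 W

112 W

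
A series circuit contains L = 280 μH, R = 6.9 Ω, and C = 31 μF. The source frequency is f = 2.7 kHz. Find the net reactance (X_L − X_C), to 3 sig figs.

ω = 2πf = 16960 rad/s
X_L = ωL = 4.75 Ω
X_C = 1/(ωC) = 1.90 Ω
X = 4.75 − 1.90 = 2.85 Ω

2.85 Ω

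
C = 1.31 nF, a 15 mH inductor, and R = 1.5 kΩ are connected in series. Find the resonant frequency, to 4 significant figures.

ω₀ = 1/√(LC) = 1/√(0.015 × 1.31e-09) = 225600 rad/s
f₀ = ω₀/(2π) = 35.90 kHz

35.90 kHz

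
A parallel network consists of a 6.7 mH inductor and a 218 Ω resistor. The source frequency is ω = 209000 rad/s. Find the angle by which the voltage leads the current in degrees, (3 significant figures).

8.85°

X_L = ωL = 1400 Ω
Parallel: admittances add. Y = 1/R + 1/(jωL)
Y = (0.00459 − j0.000714) S
|Y| = 0.00464 S → |Z| = 1/|Y| = 215 Ω, ∠Z = −∠Y = 8.85°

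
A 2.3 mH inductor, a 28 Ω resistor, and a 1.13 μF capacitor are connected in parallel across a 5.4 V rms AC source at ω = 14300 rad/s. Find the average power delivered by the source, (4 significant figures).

X_L = ωL = 32.89 Ω
X_C = 1/(ωC) = 61.89 Ω
Parallel: admittances add. Y = 1/R + 1/(jωL) + jωC
Y = (0.03571 − j0.01425) S
|Y| = 0.03845 S → |Z| = 1/|Y| = 26.01 Ω, ∠Z = −∠Y = 21.75°
I = V/|Z| = 207.6 mA
P = VI cos φ = 5.4 × 0.2076 × cos(21.75°) = 1.041 W

1.041 W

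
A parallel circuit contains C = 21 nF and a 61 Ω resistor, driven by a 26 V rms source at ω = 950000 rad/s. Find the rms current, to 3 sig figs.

671 mA

X_C = 1/(ωC) = 50.1 Ω
Parallel: admittances add. Y = 1/R + jωC
Y = (0.0164 + j0.0199) S
|Y| = 0.0258 S → |Z| = 1/|Y| = 38.7 Ω, ∠Z = −∠Y = -50.6°
I = V/|Z| = 26/38.7 = 671 mA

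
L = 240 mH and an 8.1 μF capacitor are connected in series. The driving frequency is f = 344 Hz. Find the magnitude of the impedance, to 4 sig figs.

ω = 2πf = 2161 rad/s
X_L = ωL = 518.7 Ω
X_C = 1/(ωC) = 57.12 Ω
Net reactance X = X_L − X_C = 461.6 Ω
Z = j461.6 Ω
|Z| = √(0² + 461.6²) = 461.6 Ω

461.6 Ω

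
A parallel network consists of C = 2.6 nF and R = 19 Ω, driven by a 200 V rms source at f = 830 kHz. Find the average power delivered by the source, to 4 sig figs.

ω = 2πf = 5.215e+06 rad/s
X_C = 1/(ωC) = 73.75 Ω
Parallel: admittances add. Y = 1/R + jωC
Y = (0.05263 + j0.01356) S
|Y| = 0.05435 S → |Z| = 1/|Y| = 18.40 Ω, ∠Z = −∠Y = -14.45°
I = V/|Z| = 10.87 A
P = VI cos φ = 200 × 10.87 × cos(-14.45°) = 2.105 kW

2.105 kW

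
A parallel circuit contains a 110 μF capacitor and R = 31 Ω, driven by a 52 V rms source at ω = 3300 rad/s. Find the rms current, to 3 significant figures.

X_C = 1/(ωC) = 2.75 Ω
Parallel: admittances add. Y = 1/R + jωC
Y = (0.0323 + j0.363) S
|Y| = 0.364 S → |Z| = 1/|Y| = 2.74 Ω, ∠Z = −∠Y = -84.9°
I = V/|Z| = 52/2.74 = 19.0 A

19.0 A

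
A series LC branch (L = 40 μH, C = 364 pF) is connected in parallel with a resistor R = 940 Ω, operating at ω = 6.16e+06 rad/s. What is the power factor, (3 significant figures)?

0.208

X_L = ωL = 246 Ω
X_C = 1/(ωC) = 446 Ω
Branch 1: Z₁ = R = 940 Ω
Branch 2 (series LC): Z₂ = j(X_L − X_C) = −j200 Ω
Parallel: Z = Z₁Z₂/(Z₁+Z₂), |Z| = 195 Ω, ∠Z = -78.0°
cos φ = cos(-78.0°) = 0.208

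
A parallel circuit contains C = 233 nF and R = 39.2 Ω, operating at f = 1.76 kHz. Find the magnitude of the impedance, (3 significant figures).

39.0 Ω

ω = 2πf = 11060 rad/s
X_C = 1/(ωC) = 388 Ω
Parallel: admittances add. Y = 1/R + jωC
Y = (0.0255 + j0.00258) S
|Y| = 0.0256 S → |Z| = 1/|Y| = 39.0 Ω, ∠Z = −∠Y = -5.77°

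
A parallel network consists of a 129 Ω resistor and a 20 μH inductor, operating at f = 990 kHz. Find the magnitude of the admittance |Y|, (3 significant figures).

ω = 2πf = 6.22e+06 rad/s
X_L = ωL = 124 Ω
Parallel: admittances add. Y = 1/R + 1/(jωL)
Y = (0.00775 − j0.00804) S
|Y| = 0.0112 S → |Z| = 1/|Y| = 89.5 Ω, ∠Z = −∠Y = 46.0°

11.2 mS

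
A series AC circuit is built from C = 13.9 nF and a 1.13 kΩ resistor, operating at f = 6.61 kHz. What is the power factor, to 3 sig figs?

0.546

ω = 2πf = 41530 rad/s
X_C = 1/(ωC) = 1730 Ω
Z = 1130 − j1730 Ω
|Z| = √(1130² + 1730²) = 2070 Ω
∠Z = arctan(-1730/1130) = -56.9°
cos φ = cos(-56.9°) = 0.546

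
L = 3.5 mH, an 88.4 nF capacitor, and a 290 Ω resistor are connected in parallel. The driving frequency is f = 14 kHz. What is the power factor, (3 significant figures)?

ω = 2πf = 87960 rad/s
X_L = ωL = 308 Ω
X_C = 1/(ωC) = 129 Ω
Parallel: admittances add. Y = 1/R + 1/(jωL) + jωC
Y = (0.00345 + j0.00453) S
|Y| = 0.00569 S → |Z| = 1/|Y| = 176 Ω, ∠Z = −∠Y = -52.7°
cos φ = cos(-52.7°) = 0.606

0.606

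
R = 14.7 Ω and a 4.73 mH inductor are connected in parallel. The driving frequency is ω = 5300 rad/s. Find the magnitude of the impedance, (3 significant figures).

X_L = ωL = 25.1 Ω
Parallel: admittances add. Y = 1/R + 1/(jωL)
Y = (0.0680 − j0.0399) S
|Y| = 0.0789 S → |Z| = 1/|Y| = 12.7 Ω, ∠Z = −∠Y = 30.4°

12.7 Ω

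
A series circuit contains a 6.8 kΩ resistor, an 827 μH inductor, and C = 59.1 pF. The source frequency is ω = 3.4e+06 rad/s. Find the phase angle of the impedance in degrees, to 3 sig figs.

X_L = ωL = 2810 Ω
X_C = 1/(ωC) = 4980 Ω
Net reactance X = X_L − X_C = -2160 Ω
Z = 6800 − j2160 Ω
|Z| = √(6800² + 2160²) = 7140 Ω
∠Z = arctan(-2160/6800) = -17.7°

-17.7°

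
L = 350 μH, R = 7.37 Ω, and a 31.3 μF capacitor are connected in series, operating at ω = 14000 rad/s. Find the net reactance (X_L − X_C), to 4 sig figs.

X_L = ωL = 4.900 Ω
X_C = 1/(ωC) = 2.282 Ω
X = 4.900 − 2.282 = 2.618 Ω

2.618 Ω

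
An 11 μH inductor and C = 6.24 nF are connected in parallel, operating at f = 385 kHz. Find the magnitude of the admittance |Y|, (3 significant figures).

ω = 2πf = 2.419e+06 rad/s
X_L = ωL = 26.6 Ω
X_C = 1/(ωC) = 66.2 Ω
Parallel: admittances add. Y = 1/(jωL) + jωC
Y = (0 − j0.0225) S
|Y| = 0.0225 S → |Z| = 1/|Y| = 44.5 Ω, ∠Z = −∠Y = 90.0°

22.5 mS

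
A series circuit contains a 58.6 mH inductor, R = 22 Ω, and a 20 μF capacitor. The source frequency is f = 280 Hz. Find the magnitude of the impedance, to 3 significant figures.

77.8 Ω

ω = 2πf = 1759 rad/s
X_L = ωL = 103 Ω
X_C = 1/(ωC) = 28.4 Ω
Net reactance X = X_L − X_C = 74.7 Ω
Z = 22.0 + j74.7 Ω
|Z| = √(22.0² + 74.7²) = 77.8 Ω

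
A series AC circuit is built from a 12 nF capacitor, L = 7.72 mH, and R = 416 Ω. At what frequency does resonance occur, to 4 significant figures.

ω₀ = 1/√(LC) = 1/√(0.00772 × 1.2e-08) = 103900 rad/s
f₀ = ω₀/(2π) = 16.54 kHz

16.54 kHz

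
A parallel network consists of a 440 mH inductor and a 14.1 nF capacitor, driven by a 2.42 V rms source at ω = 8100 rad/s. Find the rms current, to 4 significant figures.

402.6 μA

X_L = ωL = 3564 Ω
X_C = 1/(ωC) = 8756 Ω
Parallel: admittances add. Y = 1/(jωL) + jωC
Y = (0 − j0.0001664) S
|Y| = 0.0001664 S → |Z| = 1/|Y| = 6011 Ω, ∠Z = −∠Y = 90.00°
I = V/|Z| = 2.42/6011 = 402.6 μA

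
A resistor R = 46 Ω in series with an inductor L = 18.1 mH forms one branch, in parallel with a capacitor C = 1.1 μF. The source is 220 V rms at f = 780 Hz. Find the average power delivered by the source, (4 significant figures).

223.0 W

ω = 2πf = 4901 rad/s
X_L = ωL = 88.71 Ω
X_C = 1/(ωC) = 185.5 Ω
Branch 1 (R+jX_L): Z₁ = 46.00 + j88.71 Ω, |Z₁| = 99.92 Ω
Branch 2 (−jX_C): Z₂ = −j185.5 Ω
Parallel: Z = Z₁Z₂/(Z₁+Z₂), |Z| = 173.0 Ω, ∠Z = 37.17°
I = V/|Z| = 1.272 A
P = VI cos φ = 220 × 1.272 × cos(37.17°) = 223.0 W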